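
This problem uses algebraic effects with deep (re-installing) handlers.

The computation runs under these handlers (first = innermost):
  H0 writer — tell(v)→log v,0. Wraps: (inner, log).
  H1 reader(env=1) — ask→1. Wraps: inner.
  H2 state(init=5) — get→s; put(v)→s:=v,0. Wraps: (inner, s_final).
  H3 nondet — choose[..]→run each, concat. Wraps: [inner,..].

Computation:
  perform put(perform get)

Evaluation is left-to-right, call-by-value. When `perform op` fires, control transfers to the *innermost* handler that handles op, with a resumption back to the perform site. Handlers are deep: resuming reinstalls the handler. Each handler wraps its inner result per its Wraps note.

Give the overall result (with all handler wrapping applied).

Evaluation trace:
get @ H2 ⇒ 5
put(5) @ H2 ⇒ s:=5
H0 returns (0, ())
H1 returns (0, ())
H2 returns ((0, ()), 5)
H3 returns [((0, ()), 5)]
= [((0, ()), 5)]

Answer: [((0, ()), 5)]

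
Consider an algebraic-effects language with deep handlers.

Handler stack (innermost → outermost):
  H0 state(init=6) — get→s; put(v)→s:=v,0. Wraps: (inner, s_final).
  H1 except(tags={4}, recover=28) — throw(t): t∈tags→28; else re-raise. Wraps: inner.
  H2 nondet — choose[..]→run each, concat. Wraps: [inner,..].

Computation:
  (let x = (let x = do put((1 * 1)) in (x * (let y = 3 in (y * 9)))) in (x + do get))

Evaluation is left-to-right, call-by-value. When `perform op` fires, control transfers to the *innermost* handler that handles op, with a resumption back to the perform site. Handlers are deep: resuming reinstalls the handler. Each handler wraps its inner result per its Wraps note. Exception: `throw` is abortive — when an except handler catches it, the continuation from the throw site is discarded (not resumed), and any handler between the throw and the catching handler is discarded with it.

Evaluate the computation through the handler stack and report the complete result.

Working:
put(1) @ H0 ⇒ s:=1
get @ H0 ⇒ 1
H0 returns (1, 1)
H1 returns (1, 1)
H2 returns [(1, 1)]
= [(1, 1)]

Answer: [(1, 1)]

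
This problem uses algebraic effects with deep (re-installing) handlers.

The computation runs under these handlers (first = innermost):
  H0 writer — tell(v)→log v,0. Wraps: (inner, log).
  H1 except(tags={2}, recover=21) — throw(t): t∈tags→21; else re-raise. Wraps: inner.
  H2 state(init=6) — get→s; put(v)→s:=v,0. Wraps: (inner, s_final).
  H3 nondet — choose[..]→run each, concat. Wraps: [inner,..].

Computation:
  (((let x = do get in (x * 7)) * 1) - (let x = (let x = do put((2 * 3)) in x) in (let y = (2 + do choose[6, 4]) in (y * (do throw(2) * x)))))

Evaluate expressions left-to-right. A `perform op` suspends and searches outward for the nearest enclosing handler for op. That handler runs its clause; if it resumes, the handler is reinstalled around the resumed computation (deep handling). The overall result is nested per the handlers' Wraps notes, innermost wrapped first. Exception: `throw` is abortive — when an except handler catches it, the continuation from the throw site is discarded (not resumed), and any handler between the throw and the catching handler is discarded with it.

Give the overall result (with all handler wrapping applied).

Working:
get @ H2 ⇒ 6
put(6) @ H2 ⇒ s:=6
choose[6, 4] @ H3
  branch[0] choose=6:
    throw(2) @ H1 caught ⇒ 21
    H2 returns (21, 6)
    H3 returns [(21, 6)]
  branch[1] choose=4:
    throw(2) @ H1 caught ⇒ 21
    H2 returns (21, 6)
    H3 returns [(21, 6)]
= [(21, 6), (21, 6)]

Answer: [(21, 6), (21, 6)]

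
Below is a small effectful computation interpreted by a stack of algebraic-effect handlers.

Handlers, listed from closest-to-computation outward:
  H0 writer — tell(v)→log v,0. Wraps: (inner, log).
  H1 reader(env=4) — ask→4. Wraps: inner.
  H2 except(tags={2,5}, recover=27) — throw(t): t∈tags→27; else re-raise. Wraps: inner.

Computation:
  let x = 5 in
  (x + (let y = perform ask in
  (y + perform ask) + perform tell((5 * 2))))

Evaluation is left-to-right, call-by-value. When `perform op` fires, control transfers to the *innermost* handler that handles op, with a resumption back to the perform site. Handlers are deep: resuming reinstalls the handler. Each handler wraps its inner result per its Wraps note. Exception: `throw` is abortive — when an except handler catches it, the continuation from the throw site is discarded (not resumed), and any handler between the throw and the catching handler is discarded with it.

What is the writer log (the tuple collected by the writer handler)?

Working:
ask @ H1 ⇒ 4
ask @ H1 ⇒ 4
tell(10) @ H0 ⇒ log+=10
H0 returns (13, (10))
H1 returns (13, (10))
H2 returns (13, (10))
= (13, (10))

Answer: (10)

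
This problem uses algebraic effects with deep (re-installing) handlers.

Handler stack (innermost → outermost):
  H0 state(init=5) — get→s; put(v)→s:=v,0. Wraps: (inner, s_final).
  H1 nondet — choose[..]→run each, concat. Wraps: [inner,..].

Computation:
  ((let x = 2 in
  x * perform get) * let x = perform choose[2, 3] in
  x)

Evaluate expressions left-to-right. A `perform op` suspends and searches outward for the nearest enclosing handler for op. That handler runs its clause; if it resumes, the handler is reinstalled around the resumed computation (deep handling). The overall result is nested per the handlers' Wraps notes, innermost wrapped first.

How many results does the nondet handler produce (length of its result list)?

Answer: 2

Working:
get @ H0 ⇒ 5
choose[2, 3] @ H1
  branch[0] choose=2:
    H0 returns (20, 5)
    H1 returns [(20, 5)]
  branch[1] choose=3:
    H0 returns (30, 5)
    H1 returns [(30, 5)]
= [(20, 5), (30, 5)]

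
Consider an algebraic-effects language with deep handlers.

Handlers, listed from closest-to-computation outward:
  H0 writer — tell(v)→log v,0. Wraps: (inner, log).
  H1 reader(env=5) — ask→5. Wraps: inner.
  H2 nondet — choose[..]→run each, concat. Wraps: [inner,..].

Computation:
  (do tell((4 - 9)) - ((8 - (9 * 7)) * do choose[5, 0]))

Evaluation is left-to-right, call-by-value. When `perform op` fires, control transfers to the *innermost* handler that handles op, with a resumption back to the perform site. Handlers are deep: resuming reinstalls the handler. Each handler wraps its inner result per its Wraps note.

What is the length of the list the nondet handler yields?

Evaluation trace:
tell(-5) @ H0 ⇒ log+=-5
choose[5, 0] @ H2
  branch[0] choose=5:
    H0 returns (275, (-5))
    H1 returns (275, (-5))
    H2 returns [(275, (-5))]
  branch[1] choose=0:
    H0 returns (0, (-5))
    H1 returns (0, (-5))
    H2 returns [(0, (-5))]
= [(275, (-5)), (0, (-5))]

Answer: 2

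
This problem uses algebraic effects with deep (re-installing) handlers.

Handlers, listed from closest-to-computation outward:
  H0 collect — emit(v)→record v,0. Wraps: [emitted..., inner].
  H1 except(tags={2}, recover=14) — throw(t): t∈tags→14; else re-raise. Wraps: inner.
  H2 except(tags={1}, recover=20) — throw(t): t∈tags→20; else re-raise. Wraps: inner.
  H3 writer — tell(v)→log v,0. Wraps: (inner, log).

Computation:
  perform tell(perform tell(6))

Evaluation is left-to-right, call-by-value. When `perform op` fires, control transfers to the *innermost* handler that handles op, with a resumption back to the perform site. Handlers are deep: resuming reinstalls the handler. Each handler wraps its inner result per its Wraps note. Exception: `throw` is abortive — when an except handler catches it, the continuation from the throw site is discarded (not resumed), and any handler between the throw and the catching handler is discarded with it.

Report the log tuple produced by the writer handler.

Evaluation trace:
tell(6) @ H3 ⇒ log+=6
tell(0) @ H3 ⇒ log+=0
H0 returns [0]
H1 returns [0]
H2 returns [0]
H3 returns ([0], (6, 0))
= ([0], (6, 0))

Answer: (6, 0)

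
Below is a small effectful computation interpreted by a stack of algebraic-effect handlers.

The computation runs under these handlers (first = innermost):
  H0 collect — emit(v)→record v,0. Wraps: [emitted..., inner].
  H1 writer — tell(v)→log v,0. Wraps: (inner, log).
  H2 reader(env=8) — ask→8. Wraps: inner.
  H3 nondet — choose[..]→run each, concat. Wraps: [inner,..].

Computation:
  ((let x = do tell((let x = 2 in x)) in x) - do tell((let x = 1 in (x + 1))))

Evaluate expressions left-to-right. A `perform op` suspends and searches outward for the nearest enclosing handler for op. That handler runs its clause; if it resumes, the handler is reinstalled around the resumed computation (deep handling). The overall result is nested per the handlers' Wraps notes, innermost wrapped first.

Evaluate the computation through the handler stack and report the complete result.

Working:
tell(2) @ H1 ⇒ log+=2
tell(2) @ H1 ⇒ log+=2
H0 returns [0]
H1 returns ([0], (2, 2))
H2 returns ([0], (2, 2))
H3 returns [([0], (2, 2))]
= [([0], (2, 2))]

Answer: [([0], (2, 2))]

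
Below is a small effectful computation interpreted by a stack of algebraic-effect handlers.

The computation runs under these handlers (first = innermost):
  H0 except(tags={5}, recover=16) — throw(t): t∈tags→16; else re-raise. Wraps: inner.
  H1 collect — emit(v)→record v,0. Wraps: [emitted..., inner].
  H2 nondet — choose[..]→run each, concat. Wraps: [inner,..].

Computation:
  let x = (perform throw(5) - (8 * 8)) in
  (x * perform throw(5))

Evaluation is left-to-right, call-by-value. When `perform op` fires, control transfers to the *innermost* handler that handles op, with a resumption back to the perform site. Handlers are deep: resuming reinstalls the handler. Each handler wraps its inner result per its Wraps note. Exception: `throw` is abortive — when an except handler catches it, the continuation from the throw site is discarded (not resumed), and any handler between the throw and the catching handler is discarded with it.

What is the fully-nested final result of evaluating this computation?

Step-by-step:
throw(5) @ H0 caught ⇒ 16
H1 returns [16]
H2 returns [[16]]
= [[16]]

Answer: [[16]]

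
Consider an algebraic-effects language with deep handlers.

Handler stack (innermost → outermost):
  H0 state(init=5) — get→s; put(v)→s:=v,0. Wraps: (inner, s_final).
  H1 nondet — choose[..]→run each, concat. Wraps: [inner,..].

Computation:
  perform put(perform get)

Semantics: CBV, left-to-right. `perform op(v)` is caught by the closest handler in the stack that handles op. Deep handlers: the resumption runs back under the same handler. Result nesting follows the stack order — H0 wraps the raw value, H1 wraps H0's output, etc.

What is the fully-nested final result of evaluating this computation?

Answer: [(0, 5)]

Evaluation trace:
get @ H0 ⇒ 5
put(5) @ H0 ⇒ s:=5
H0 returns (0, 5)
H1 returns [(0, 5)]
= [(0, 5)]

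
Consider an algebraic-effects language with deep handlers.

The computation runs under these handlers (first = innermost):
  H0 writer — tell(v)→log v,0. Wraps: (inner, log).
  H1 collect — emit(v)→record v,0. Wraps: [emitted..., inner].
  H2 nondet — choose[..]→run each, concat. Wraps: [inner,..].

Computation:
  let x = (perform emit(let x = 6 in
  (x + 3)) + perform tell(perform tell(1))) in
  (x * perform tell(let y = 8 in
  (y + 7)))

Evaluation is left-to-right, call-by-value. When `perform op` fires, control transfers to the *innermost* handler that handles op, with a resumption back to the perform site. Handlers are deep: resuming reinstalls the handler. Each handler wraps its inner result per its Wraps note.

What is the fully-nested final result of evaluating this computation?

Evaluation trace:
emit(9) @ H1 ⇒ out+=9
tell(1) @ H0 ⇒ log+=1
tell(0) @ H0 ⇒ log+=0
tell(15) @ H0 ⇒ log+=15
H0 returns (0, (1, 0, 15))
H1 returns [9, (0, (1, 0, 15))]
H2 returns [[9, (0, (1, 0, 15))]]
= [[9, (0, (1, 0, 15))]]

Answer: [[9, (0, (1, 0, 15))]]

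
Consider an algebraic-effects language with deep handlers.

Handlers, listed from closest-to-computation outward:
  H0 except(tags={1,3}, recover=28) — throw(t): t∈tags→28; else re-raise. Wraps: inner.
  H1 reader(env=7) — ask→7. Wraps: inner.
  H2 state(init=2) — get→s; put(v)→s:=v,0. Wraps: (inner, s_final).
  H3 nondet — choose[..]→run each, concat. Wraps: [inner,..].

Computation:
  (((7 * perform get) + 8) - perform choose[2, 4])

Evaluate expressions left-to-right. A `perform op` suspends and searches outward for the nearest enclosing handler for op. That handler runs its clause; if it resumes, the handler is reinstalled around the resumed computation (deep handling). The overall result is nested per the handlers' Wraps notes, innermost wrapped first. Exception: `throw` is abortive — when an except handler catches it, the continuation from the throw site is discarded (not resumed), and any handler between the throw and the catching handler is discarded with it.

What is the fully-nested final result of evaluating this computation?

Evaluation trace:
get @ H2 ⇒ 2
choose[2, 4] @ H3
  branch[0] choose=2:
    H0 returns 20
    H1 returns 20
    H2 returns (20, 2)
    H3 returns [(20, 2)]
  branch[1] choose=4:
    H0 returns 18
    H1 returns 18
    H2 returns (18, 2)
    H3 returns [(18, 2)]
= [(20, 2), (18, 2)]

Answer: [(20, 2), (18, 2)]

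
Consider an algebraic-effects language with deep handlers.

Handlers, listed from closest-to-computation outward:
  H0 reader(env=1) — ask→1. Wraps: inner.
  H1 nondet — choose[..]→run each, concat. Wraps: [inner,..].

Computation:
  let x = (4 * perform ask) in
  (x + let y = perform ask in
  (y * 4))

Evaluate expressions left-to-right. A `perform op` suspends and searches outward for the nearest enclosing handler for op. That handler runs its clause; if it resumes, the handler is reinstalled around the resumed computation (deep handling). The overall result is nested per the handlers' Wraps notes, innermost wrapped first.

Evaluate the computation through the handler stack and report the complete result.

Answer: [8]

Step-by-step:
ask @ H0 ⇒ 1
ask @ H0 ⇒ 1
H0 returns 8
H1 returns [8]
= [8]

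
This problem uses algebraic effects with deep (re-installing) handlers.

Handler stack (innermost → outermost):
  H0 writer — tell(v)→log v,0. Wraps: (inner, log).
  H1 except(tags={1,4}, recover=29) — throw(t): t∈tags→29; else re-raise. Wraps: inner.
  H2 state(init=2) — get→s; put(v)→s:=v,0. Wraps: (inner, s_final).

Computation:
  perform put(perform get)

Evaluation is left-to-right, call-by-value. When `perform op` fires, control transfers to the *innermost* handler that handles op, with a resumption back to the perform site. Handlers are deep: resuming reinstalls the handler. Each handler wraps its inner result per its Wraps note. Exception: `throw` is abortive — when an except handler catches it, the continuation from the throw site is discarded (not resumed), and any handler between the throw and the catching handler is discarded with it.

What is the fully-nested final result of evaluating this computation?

Step-by-step:
get @ H2 ⇒ 2
put(2) @ H2 ⇒ s:=2
H0 returns (0, ())
H1 returns (0, ())
H2 returns ((0, ()), 2)
= ((0, ()), 2)

Answer: ((0, ()), 2)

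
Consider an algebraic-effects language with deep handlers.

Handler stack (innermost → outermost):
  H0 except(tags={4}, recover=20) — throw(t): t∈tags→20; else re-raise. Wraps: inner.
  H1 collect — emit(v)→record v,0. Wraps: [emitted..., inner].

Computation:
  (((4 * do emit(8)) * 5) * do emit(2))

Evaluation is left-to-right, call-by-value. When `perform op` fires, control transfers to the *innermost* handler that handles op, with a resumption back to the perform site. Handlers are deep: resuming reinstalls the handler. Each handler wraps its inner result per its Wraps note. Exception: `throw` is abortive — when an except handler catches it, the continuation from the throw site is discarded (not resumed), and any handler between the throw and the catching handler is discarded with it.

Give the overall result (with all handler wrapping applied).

Step-by-step:
emit(8) @ H1 ⇒ out+=8
emit(2) @ H1 ⇒ out+=2
H0 returns 0
H1 returns [8, 2, 0]
= [8, 2, 0]

Answer: [8, 2, 0]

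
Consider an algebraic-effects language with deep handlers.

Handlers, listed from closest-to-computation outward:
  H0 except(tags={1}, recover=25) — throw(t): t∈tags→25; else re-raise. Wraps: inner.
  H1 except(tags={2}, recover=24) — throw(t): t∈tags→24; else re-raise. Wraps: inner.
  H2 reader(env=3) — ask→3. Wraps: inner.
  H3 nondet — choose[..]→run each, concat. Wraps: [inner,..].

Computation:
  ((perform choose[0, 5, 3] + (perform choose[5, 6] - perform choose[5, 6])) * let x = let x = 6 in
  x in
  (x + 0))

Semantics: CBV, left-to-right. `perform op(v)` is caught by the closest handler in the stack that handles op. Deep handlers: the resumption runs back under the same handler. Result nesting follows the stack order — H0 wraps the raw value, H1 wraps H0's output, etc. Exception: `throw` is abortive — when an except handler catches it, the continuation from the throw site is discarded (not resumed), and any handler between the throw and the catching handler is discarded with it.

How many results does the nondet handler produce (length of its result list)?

Answer: 12

Working:
choose[0, 5, 3] @ H3
  branch[0] choose=0:
    choose[5, 6] @ H3
      branch[0] choose=5:
        choose[5, 6] @ H3
          branch[0] choose=5:
            H0 returns 0
            H1 returns 0
            H2 returns 0
            H3 returns [0]
          branch[1] choose=6:
            H0 returns -6
            H1 returns -6
            H2 returns -6
            H3 returns [-6]
      branch[1] choose=6:
        choose[5, 6] @ H3
          branch[0] choose=5:
            H0 returns 6
            H1 returns 6
            H2 returns 6
            H3 returns [6]
          branch[1] choose=6:
            H0 returns 0
            H1 returns 0
            H2 returns 0
            H3 returns [0]
  branch[1] choose=5:
    choose[5, 6] @ H3
      branch[0] choose=5:
        choose[5, 6] @ H3
          branch[0] choose=5:
            H0 returns 30
            H1 returns 30
            H2 returns 30
            H3 returns [30]
          branch[1] choose=6:
            H0 returns 24
            H1 returns 24
            H2 returns 24
            H3 returns [24]
      branch[1] choose=6:
        choose[5, 6] @ H3
          branch[0] choose=5:
            H0 returns 36
            H1 returns 36
            H2 returns 36
            H3 returns [36]
          branch[1] choose=6:
            H0 returns 30
            H1 returns 30
            H2 returns 30
            H3 returns [30]
  branch[2] choose=3:
    choose[5, 6] @ H3
      branch[0] choose=5:
        choose[5, 6] @ H3
          branch[0] choose=5:
            H0 returns 18
            H1 returns 18
            H2 returns 18
            H3 returns [18]
          branch[1] choose=6:
            H0 returns 12
            H1 returns 12
            H2 returns 12
            H3 returns [12]
      branch[1] choose=6:
        choose[5, 6] @ H3
          branch[0] choose=5:
            H0 returns 24
            H1 returns 24
            H2 returns 24
            H3 returns [24]
          branch[1] choose=6:
            H0 returns 18
            H1 returns 18
            H2 returns 18
            H3 returns [18]
= [0, -6, 6, 0, 30, 24, 36, 30, 18, 12, 24, 18]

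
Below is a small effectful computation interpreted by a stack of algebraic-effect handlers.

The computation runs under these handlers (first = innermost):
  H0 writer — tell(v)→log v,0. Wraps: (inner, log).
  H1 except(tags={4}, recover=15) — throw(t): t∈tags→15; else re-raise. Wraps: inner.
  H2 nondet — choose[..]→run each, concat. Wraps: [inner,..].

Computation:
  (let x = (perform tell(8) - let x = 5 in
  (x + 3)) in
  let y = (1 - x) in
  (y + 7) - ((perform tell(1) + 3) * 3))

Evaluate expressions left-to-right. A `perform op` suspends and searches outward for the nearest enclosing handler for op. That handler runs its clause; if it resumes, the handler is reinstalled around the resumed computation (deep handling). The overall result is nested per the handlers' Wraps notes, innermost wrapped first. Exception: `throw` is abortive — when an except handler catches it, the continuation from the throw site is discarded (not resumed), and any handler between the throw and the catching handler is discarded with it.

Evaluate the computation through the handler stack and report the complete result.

Answer: [(7, (8, 1))]

Working:
tell(8) @ H0 ⇒ log+=8
tell(1) @ H0 ⇒ log+=1
H0 returns (7, (8, 1))
H1 returns (7, (8, 1))
H2 returns [(7, (8, 1))]
= [(7, (8, 1))]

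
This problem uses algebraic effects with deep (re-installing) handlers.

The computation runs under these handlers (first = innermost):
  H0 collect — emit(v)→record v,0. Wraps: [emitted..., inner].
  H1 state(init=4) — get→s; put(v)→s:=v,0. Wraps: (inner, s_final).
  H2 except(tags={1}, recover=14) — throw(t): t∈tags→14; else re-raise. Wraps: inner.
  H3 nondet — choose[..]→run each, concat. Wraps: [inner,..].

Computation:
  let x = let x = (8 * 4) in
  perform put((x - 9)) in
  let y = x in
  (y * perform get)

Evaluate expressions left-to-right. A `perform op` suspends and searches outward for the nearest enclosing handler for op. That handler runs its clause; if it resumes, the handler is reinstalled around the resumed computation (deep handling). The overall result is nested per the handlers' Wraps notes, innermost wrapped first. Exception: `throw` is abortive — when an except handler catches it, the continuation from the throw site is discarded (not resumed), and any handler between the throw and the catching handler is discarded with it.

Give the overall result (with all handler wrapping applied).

Working:
put(23) @ H1 ⇒ s:=23
get @ H1 ⇒ 23
H0 returns [0]
H1 returns ([0], 23)
H2 returns ([0], 23)
H3 returns [([0], 23)]
= [([0], 23)]

Answer: [([0], 23)]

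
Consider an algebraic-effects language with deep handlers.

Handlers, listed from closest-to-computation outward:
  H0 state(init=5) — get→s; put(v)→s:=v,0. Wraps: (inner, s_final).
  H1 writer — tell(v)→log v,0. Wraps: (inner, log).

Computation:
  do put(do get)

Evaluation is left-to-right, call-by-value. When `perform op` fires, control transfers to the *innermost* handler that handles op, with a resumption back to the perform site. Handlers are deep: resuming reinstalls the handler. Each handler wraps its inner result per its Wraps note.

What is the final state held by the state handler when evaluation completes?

Answer: 5

Step-by-step:
get @ H0 ⇒ 5
put(5) @ H0 ⇒ s:=5
H0 returns (0, 5)
H1 returns ((0, 5), ())
= ((0, 5), ())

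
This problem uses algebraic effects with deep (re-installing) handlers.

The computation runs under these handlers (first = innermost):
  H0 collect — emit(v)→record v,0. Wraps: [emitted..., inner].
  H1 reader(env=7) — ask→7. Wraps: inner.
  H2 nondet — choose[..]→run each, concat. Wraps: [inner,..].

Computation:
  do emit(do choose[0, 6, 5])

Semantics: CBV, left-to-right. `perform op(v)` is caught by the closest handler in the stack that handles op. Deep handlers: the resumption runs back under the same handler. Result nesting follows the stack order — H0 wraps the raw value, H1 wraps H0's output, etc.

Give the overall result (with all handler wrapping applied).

Step-by-step:
choose[0, 6, 5] @ H2
  branch[0] choose=0:
    emit(0) @ H0 ⇒ out+=0
    H0 returns [0, 0]
    H1 returns [0, 0]
    H2 returns [[0, 0]]
  branch[1] choose=6:
    emit(6) @ H0 ⇒ out+=6
    H0 returns [6, 0]
    H1 returns [6, 0]
    H2 returns [[6, 0]]
  branch[2] choose=5:
    emit(5) @ H0 ⇒ out+=5
    H0 returns [5, 0]
    H1 returns [5, 0]
    H2 returns [[5, 0]]
= [[0, 0], [6, 0], [5, 0]]

Answer: [[0, 0], [6, 0], [5, 0]]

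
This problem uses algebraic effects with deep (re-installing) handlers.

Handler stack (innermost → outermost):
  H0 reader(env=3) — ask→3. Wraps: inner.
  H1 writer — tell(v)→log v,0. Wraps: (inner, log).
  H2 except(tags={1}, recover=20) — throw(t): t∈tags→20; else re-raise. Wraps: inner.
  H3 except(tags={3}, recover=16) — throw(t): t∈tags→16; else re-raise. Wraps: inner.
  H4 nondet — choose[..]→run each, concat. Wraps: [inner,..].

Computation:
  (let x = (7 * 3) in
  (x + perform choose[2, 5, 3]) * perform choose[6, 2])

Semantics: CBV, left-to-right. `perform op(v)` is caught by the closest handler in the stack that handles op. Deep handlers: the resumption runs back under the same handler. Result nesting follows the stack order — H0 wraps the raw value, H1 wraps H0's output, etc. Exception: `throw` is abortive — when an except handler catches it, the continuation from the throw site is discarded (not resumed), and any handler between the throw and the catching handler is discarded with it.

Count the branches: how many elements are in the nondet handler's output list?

Working:
choose[2, 5, 3] @ H4
  branch[0] choose=2:
    choose[6, 2] @ H4
      branch[0] choose=6:
        H0 returns 138
        H1 returns (138, ())
        H2 returns (138, ())
        H3 returns (138, ())
        H4 returns [(138, ())]
      branch[1] choose=2:
        H0 returns 46
        H1 returns (46, ())
        H2 returns (46, ())
        H3 returns (46, ())
        H4 returns [(46, ())]
  branch[1] choose=5:
    choose[6, 2] @ H4
      branch[0] choose=6:
        H0 returns 156
        H1 returns (156, ())
        H2 returns (156, ())
        H3 returns (156, ())
        H4 returns [(156, ())]
      branch[1] choose=2:
        H0 returns 52
        H1 returns (52, ())
        H2 returns (52, ())
        H3 returns (52, ())
        H4 returns [(52, ())]
  branch[2] choose=3:
    choose[6, 2] @ H4
      branch[0] choose=6:
        H0 returns 144
        H1 returns (144, ())
        H2 returns (144, ())
        H3 returns (144, ())
        H4 returns [(144, ())]
      branch[1] choose=2:
        H0 returns 48
        H1 returns (48, ())
        H2 returns (48, ())
        H3 returns (48, ())
        H4 returns [(48, ())]
= [(138, ()), (46, ()), (156, ()), (52, ()), (144, ()), (48, ())]

Answer: 6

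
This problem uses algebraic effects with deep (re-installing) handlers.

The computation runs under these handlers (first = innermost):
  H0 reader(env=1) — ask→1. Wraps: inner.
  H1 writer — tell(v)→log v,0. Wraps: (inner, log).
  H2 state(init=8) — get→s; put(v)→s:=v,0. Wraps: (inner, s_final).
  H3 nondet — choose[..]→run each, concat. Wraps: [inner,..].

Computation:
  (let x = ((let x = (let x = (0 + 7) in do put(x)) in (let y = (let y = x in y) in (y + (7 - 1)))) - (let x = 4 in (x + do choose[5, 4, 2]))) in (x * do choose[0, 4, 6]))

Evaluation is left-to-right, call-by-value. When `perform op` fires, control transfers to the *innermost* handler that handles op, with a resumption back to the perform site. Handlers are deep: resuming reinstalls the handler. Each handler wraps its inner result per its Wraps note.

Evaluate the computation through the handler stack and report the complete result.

Evaluation trace:
put(7) @ H2 ⇒ s:=7
choose[5, 4, 2] @ H3
  branch[0] choose=5:
    choose[0, 4, 6] @ H3
      branch[0] choose=0:
        H0 returns 0
        H1 returns (0, ())
        H2 returns ((0, ()), 7)
        H3 returns [((0, ()), 7)]
      branch[1] choose=4:
        H0 returns -12
        H1 returns (-12, ())
        H2 returns ((-12, ()), 7)
        H3 returns [((-12, ()), 7)]
      branch[2] choose=6:
        H0 returns -18
        H1 returns (-18, ())
        H2 returns ((-18, ()), 7)
        H3 returns [((-18, ()), 7)]
  branch[1] choose=4:
    choose[0, 4, 6] @ H3
      branch[0] choose=0:
        H0 returns 0
        H1 returns (0, ())
        H2 returns ((0, ()), 7)
        H3 returns [((0, ()), 7)]
      branch[1] choose=4:
        H0 returns -8
        H1 returns (-8, ())
        H2 returns ((-8, ()), 7)
        H3 returns [((-8, ()), 7)]
      branch[2] choose=6:
        H0 returns -12
        H1 returns (-12, ())
        H2 returns ((-12, ()), 7)
        H3 returns [((-12, ()), 7)]
  branch[2] choose=2:
    choose[0, 4, 6] @ H3
      branch[0] choose=0:
        H0 returns 0
        H1 returns (0, ())
        H2 returns ((0, ()), 7)
        H3 returns [((0, ()), 7)]
      branch[1] choose=4:
        H0 returns 0
        H1 returns (0, ())
        H2 returns ((0, ()), 7)
        H3 returns [((0, ()), 7)]
      branch[2] choose=6:
        H0 returns 0
        H1 returns (0, ())
        H2 returns ((0, ()), 7)
        H3 returns [((0, ()), 7)]
= [((0, ()), 7), ((-12, ()), 7), ((-18, ()), 7), ((0, ()), 7), ((-8, ()), 7), ((-12, ()), 7), ((0, ()), 7), ((0, ()), 7), ((0, ()), 7)]

Answer: [((0, ()), 7), ((-12, ()), 7), ((-18, ()), 7), ((0, ()), 7), ((-8, ()), 7), ((-12, ()), 7), ((0, ()), 7), ((0, ()), 7), ((0, ()), 7)]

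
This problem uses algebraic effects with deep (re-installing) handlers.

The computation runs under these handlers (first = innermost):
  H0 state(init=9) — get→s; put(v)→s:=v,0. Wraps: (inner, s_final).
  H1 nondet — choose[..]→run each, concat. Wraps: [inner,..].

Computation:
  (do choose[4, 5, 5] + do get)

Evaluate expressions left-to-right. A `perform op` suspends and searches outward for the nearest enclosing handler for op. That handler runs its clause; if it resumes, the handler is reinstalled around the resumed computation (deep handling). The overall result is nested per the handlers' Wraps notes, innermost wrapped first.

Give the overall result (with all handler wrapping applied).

Answer: [(13, 9), (14, 9), (14, 9)]

Working:
choose[4, 5, 5] @ H1
  branch[0] choose=4:
    get @ H0 ⇒ 9
    H0 returns (13, 9)
    H1 returns [(13, 9)]
  branch[1] choose=5:
    get @ H0 ⇒ 9
    H0 returns (14, 9)
    H1 returns [(14, 9)]
  branch[2] choose=5:
    get @ H0 ⇒ 9
    H0 returns (14, 9)
    H1 returns [(14, 9)]
= [(13, 9), (14, 9), (14, 9)]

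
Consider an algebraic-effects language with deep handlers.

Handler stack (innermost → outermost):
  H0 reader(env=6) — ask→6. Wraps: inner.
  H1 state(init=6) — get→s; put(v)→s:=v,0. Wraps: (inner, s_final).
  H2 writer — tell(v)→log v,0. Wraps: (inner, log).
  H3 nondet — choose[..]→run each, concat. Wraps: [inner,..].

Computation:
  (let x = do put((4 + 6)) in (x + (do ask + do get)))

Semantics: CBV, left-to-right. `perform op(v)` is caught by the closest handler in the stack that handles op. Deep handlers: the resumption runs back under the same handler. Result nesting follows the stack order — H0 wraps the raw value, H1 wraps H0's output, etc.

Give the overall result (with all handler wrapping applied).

Step-by-step:
put(10) @ H1 ⇒ s:=10
ask @ H0 ⇒ 6
get @ H1 ⇒ 10
H0 returns 16
H1 returns (16, 10)
H2 returns ((16, 10), ())
H3 returns [((16, 10), ())]
= [((16, 10), ())]

Answer: [((16, 10), ())]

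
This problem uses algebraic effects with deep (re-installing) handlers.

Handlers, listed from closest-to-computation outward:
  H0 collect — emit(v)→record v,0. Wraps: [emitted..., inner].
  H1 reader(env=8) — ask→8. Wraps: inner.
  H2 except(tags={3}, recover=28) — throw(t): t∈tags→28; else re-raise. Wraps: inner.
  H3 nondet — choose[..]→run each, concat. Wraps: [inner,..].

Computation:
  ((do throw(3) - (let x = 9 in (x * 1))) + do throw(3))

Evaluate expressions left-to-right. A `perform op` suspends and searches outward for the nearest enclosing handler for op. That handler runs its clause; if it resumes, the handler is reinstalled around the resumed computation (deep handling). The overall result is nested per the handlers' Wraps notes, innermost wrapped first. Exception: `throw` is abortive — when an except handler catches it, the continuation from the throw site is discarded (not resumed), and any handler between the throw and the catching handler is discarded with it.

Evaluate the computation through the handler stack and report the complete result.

Answer: [28]

Step-by-step:
throw(3) @ H2 caught ⇒ 28
H3 returns [28]
= [28]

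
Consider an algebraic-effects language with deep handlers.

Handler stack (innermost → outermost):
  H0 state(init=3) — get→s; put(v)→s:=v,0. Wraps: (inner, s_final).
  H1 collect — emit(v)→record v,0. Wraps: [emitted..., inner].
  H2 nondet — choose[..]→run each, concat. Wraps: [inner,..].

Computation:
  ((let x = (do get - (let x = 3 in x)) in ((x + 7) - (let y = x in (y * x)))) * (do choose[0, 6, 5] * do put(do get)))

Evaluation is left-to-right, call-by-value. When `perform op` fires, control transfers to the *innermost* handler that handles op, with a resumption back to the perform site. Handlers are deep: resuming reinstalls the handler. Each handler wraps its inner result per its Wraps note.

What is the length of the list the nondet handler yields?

Answer: 3

Working:
get @ H0 ⇒ 3
choose[0, 6, 5] @ H2
  branch[0] choose=0:
    get @ H0 ⇒ 3
    put(3) @ H0 ⇒ s:=3
    H0 returns (0, 3)
    H1 returns [(0, 3)]
    H2 returns [[(0, 3)]]
  branch[1] choose=6:
    get @ H0 ⇒ 3
    put(3) @ H0 ⇒ s:=3
    H0 returns (0, 3)
    H1 returns [(0, 3)]
    H2 returns [[(0, 3)]]
  branch[2] choose=5:
    get @ H0 ⇒ 3
    put(3) @ H0 ⇒ s:=3
    H0 returns (0, 3)
    H1 returns [(0, 3)]
    H2 returns [[(0, 3)]]
= [[(0, 3)], [(0, 3)], [(0, 3)]]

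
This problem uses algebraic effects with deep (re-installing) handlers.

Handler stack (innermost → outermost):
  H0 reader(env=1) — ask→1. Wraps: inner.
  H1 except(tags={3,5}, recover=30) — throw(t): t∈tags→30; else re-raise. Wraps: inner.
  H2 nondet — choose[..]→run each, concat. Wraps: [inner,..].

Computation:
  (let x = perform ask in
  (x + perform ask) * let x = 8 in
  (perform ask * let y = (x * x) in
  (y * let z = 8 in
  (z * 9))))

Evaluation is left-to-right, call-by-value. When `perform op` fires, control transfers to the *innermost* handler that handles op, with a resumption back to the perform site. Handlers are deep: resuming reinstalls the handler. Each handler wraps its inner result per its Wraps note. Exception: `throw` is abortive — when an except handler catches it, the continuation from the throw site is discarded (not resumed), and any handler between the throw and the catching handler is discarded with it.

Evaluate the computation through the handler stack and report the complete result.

Answer: [9216]

Working:
ask @ H0 ⇒ 1
ask @ H0 ⇒ 1
ask @ H0 ⇒ 1
H0 returns 9216
H1 returns 9216
H2 returns [9216]
= [9216]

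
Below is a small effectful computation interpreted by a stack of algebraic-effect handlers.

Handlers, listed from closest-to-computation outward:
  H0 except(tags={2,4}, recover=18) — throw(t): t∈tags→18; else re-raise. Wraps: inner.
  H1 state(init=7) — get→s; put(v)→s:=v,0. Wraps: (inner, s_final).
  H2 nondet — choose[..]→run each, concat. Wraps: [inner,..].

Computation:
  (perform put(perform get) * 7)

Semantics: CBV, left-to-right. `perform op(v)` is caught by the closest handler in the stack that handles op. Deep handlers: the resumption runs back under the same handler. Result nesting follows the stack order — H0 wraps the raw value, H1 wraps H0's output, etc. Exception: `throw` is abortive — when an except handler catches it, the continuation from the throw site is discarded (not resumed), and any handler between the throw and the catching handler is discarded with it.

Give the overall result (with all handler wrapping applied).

Answer: [(0, 7)]

Step-by-step:
get @ H1 ⇒ 7
put(7) @ H1 ⇒ s:=7
H0 returns 0
H1 returns (0, 7)
H2 returns [(0, 7)]
= [(0, 7)]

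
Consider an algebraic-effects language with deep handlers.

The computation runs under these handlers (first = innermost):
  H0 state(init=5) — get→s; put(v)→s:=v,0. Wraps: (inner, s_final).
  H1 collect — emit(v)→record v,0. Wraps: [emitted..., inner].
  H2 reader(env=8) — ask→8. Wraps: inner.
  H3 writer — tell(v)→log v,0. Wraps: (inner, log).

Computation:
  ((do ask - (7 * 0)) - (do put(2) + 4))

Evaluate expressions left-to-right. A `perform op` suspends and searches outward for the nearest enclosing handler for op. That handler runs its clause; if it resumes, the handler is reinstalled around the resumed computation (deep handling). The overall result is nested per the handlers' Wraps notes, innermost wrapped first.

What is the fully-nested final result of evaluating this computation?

Working:
ask @ H2 ⇒ 8
put(2) @ H0 ⇒ s:=2
H0 returns (4, 2)
H1 returns [(4, 2)]
H2 returns [(4, 2)]
H3 returns ([(4, 2)], ())
= ([(4, 2)], ())

Answer: ([(4, 2)], ())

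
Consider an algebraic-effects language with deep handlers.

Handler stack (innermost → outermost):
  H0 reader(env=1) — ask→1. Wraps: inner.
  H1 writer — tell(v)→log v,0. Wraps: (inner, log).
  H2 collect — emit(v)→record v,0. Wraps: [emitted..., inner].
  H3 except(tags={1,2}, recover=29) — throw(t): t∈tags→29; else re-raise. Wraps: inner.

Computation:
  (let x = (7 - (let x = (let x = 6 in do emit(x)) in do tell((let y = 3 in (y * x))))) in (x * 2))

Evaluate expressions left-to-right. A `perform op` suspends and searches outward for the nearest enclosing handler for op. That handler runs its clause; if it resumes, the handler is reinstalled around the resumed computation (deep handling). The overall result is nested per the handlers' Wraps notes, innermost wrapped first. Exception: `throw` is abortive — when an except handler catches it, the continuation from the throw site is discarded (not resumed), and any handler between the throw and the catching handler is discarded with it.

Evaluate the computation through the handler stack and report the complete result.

Working:
emit(6) @ H2 ⇒ out+=6
tell(0) @ H1 ⇒ log+=0
H0 returns 14
H1 returns (14, (0))
H2 returns [6, (14, (0))]
H3 returns [6, (14, (0))]
= [6, (14, (0))]

Answer: [6, (14, (0))]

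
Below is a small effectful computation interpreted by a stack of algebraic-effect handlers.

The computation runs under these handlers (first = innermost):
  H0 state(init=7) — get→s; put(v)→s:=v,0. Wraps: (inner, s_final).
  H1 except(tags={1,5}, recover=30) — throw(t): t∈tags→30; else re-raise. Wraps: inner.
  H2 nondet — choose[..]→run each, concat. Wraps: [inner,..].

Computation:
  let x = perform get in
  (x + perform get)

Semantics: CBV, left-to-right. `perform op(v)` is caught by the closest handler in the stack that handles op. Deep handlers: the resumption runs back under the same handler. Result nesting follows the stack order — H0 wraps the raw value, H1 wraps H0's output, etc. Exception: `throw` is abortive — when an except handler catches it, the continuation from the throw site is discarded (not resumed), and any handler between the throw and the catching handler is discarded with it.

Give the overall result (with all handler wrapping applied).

Answer: [(14, 7)]

Evaluation trace:
get @ H0 ⇒ 7
get @ H0 ⇒ 7
H0 returns (14, 7)
H1 returns (14, 7)
H2 returns [(14, 7)]
= [(14, 7)]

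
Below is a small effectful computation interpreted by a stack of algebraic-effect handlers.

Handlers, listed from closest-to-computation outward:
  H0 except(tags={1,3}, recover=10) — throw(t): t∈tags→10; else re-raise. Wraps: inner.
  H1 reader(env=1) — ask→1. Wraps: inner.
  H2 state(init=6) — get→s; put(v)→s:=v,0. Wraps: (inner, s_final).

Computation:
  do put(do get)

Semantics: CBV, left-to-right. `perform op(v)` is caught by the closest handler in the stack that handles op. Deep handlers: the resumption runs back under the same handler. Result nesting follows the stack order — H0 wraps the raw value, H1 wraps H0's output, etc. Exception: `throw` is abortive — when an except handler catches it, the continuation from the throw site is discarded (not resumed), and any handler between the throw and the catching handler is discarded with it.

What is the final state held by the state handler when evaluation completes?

Answer: 6

Working:
get @ H2 ⇒ 6
put(6) @ H2 ⇒ s:=6
H0 returns 0
H1 returns 0
H2 returns (0, 6)
= (0, 6)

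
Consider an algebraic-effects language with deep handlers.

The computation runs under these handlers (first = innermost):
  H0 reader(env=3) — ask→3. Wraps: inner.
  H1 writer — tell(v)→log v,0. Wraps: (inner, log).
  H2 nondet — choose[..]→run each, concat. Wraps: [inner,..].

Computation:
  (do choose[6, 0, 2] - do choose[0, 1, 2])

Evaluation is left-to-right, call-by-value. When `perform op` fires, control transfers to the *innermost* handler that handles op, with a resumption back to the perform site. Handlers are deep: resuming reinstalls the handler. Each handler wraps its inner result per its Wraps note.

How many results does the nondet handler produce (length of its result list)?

Step-by-step:
choose[6, 0, 2] @ H2
  branch[0] choose=6:
    choose[0, 1, 2] @ H2
      branch[0] choose=0:
        H0 returns 6
        H1 returns (6, ())
        H2 returns [(6, ())]
      branch[1] choose=1:
        H0 returns 5
        H1 returns (5, ())
        H2 returns [(5, ())]
      branch[2] choose=2:
        H0 returns 4
        H1 returns (4, ())
        H2 returns [(4, ())]
  branch[1] choose=0:
    choose[0, 1, 2] @ H2
      branch[0] choose=0:
        H0 returns 0
        H1 returns (0, ())
        H2 returns [(0, ())]
      branch[1] choose=1:
        H0 returns -1
        H1 returns (-1, ())
        H2 returns [(-1, ())]
      branch[2] choose=2:
        H0 returns -2
        H1 returns (-2, ())
        H2 returns [(-2, ())]
  branch[2] choose=2:
    choose[0, 1, 2] @ H2
      branch[0] choose=0:
        H0 returns 2
        H1 returns (2, ())
        H2 returns [(2, ())]
      branch[1] choose=1:
        H0 returns 1
        H1 returns (1, ())
        H2 returns [(1, ())]
      branch[2] choose=2:
        H0 returns 0
        H1 returns (0, ())
        H2 returns [(0, ())]
= [(6, ()), (5, ()), (4, ()), (0, ()), (-1, ()), (-2, ()), (2, ()), (1, ()), (0, ())]

Answer: 9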